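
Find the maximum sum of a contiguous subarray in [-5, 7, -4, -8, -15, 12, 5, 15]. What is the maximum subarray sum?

Using Kadane's algorithm on [-5, 7, -4, -8, -15, 12, 5, 15]:

Scanning through the array:
Position 1 (value 7): max_ending_here = 7, max_so_far = 7
Position 2 (value -4): max_ending_here = 3, max_so_far = 7
Position 3 (value -8): max_ending_here = -5, max_so_far = 7
Position 4 (value -15): max_ending_here = -15, max_so_far = 7
Position 5 (value 12): max_ending_here = 12, max_so_far = 12
Position 6 (value 5): max_ending_here = 17, max_so_far = 17
Position 7 (value 15): max_ending_here = 32, max_so_far = 32

Maximum subarray: [12, 5, 15]
Maximum sum: 32

The maximum subarray is [12, 5, 15] with sum 32. This subarray runs from index 5 to index 7.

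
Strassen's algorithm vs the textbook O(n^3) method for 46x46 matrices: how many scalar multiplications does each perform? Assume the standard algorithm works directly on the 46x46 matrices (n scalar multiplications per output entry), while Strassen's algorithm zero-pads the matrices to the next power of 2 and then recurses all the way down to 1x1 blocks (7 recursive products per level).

Matrix multiplication for 46x46 matrices:

Strassen's algorithm requires power-of-2 dimensions. Pad 46x46 to 64x64 (next power of 2).

Standard algorithm: 46^3 = 97336 multiplications
Strassen's algorithm: 7^(log2(64)) = 7^6 = 117649 multiplications
Difference: 97336 - 117649 = -20313 (Strassen uses MORE here due to padding overhead — for small or just-over-power-of-2 n, padding can outweigh the per-level savings)

Standard: 97336 multiplications (46^3). Strassen: 117649 multiplications (7^6, after padding to 64x64). Strassen reduces 8 recursive multiplications to 7 at each level.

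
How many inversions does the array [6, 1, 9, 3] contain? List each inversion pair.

Finding inversions in [6, 1, 9, 3]:

(0, 1): arr[0]=6 > arr[1]=1
(0, 3): arr[0]=6 > arr[3]=3
(2, 3): arr[2]=9 > arr[3]=3

Total inversions: 3

The array has 3 inversion(s): (0,1), (0,3), (2,3). Each pair (i,j) satisfies i < j and arr[i] > arr[j].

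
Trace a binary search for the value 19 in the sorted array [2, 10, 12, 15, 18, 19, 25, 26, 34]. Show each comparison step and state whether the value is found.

Binary search for 19 in [2, 10, 12, 15, 18, 19, 25, 26, 34]:

lo=0, hi=8, mid=4, arr[mid]=18 -> 18 < 19, search right half
lo=5, hi=8, mid=6, arr[mid]=25 -> 25 > 19, search left half
lo=5, hi=5, mid=5, arr[mid]=19 -> Found target at index 5!

Binary search finds 19 at index 5 after 3 comparisons. The search repeatedly halves the search space by comparing with the middle element.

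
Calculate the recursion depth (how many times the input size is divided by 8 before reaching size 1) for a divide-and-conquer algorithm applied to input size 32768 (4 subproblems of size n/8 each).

For divide and conquer with division factor 8:

Problem sizes at each level:
Level 0: 32768
Level 1: 4096
Level 2: 512
Level 3: 64
Level 4: 8
Level 5: 1

The root is level 0 and the size-1 base case is level 5 (the tree spans levels 0 through 5, i.e. 6 levels counting the root), so the depth is the number of divisions: log_8(32768) = 5

The recursion tree depth is log_8(32768) = 5. At each level, the problem size is divided by 8, so it takes 5 divisions to reduce to a base case of size 1. The algorithm makes 4 recursive calls at each level.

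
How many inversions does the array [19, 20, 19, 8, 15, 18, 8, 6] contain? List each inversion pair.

Finding inversions in [19, 20, 19, 8, 15, 18, 8, 6]:

(0, 3): arr[0]=19 > arr[3]=8
(0, 4): arr[0]=19 > arr[4]=15
(0, 5): arr[0]=19 > arr[5]=18
(0, 6): arr[0]=19 > arr[6]=8
(0, 7): arr[0]=19 > arr[7]=6
(1, 2): arr[1]=20 > arr[2]=19
(1, 3): arr[1]=20 > arr[3]=8
(1, 4): arr[1]=20 > arr[4]=15
(1, 5): arr[1]=20 > arr[5]=18
(1, 6): arr[1]=20 > arr[6]=8
(1, 7): arr[1]=20 > arr[7]=6
(2, 3): arr[2]=19 > arr[3]=8
(2, 4): arr[2]=19 > arr[4]=15
(2, 5): arr[2]=19 > arr[5]=18
(2, 6): arr[2]=19 > arr[6]=8
(2, 7): arr[2]=19 > arr[7]=6
(3, 7): arr[3]=8 > arr[7]=6
(4, 6): arr[4]=15 > arr[6]=8
(4, 7): arr[4]=15 > arr[7]=6
(5, 6): arr[5]=18 > arr[6]=8
(5, 7): arr[5]=18 > arr[7]=6
(6, 7): arr[6]=8 > arr[7]=6

Total inversions: 22

The array has 22 inversion(s): (0,3), (0,4), (0,5), (0,6), (0,7), (1,2), (1,3), (1,4), (1,5), (1,6), (1,7), (2,3), (2,4), (2,5), (2,6), (2,7), (3,7), (4,6), (4,7), (5,6), (5,7), (6,7). Each pair (i,j) satisfies i < j and arr[i] > arr[j].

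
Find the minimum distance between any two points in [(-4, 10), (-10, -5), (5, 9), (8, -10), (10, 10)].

Computing all pairwise distances among 5 points:

d((-4, 10), (-10, -5)) = 16.1555
d((-4, 10), (5, 9)) = 9.0554
d((-4, 10), (8, -10)) = 23.3238
d((-4, 10), (10, 10)) = 14.0
d((-10, -5), (5, 9)) = 20.5183
d((-10, -5), (8, -10)) = 18.6815
d((-10, -5), (10, 10)) = 25.0
d((5, 9), (8, -10)) = 19.2354
d((5, 9), (10, 10)) = 5.099 <-- minimum
d((8, -10), (10, 10)) = 20.0998

Closest pair: (5, 9) and (10, 10) with distance 5.099

The closest pair is (5, 9) and (10, 10) with Euclidean distance 5.099. For 5 points, brute-force pairwise comparison is shown above. For large n, the divide-and-conquer algorithm (sort by x, recurse on halves, check the dividing strip) achieves O(n log n).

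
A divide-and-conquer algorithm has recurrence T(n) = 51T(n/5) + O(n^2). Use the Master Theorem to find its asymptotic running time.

Master Theorem for T(n) = 51T(n/5) + O(n^2):

a = 51, b = 5, c = 2
log_b(a) = log_5(51) = 2.4430

Case 1: c = 2 < log_5(51) = 2.4430
T(n) = O(n^(log_5 51))

For T(n) = 51T(n/5) + O(n^2): log_5(51) = 2.4430. This is Case 1 of the Master Theorem (c < log_b(a), work dominated by leaves), giving O(n^(log_5 51)).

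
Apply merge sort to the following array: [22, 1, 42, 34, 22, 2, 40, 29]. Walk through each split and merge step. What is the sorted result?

Merge sort trace:

Split: [22, 1, 42, 34, 22, 2, 40, 29] -> [22, 1, 42, 34] and [22, 2, 40, 29]
  Split: [22, 1, 42, 34] -> [22, 1] and [42, 34]
    Split: [22, 1] -> [22] and [1]
    Merge: [22] + [1] -> [1, 22]
    Split: [42, 34] -> [42] and [34]
    Merge: [42] + [34] -> [34, 42]
  Merge: [1, 22] + [34, 42] -> [1, 22, 34, 42]
  Split: [22, 2, 40, 29] -> [22, 2] and [40, 29]
    Split: [22, 2] -> [22] and [2]
    Merge: [22] + [2] -> [2, 22]
    Split: [40, 29] -> [40] and [29]
    Merge: [40] + [29] -> [29, 40]
  Merge: [2, 22] + [29, 40] -> [2, 22, 29, 40]
Merge: [1, 22, 34, 42] + [2, 22, 29, 40] -> [1, 2, 22, 22, 29, 34, 40, 42]

Final sorted array: [1, 2, 22, 22, 29, 34, 40, 42]

The merge sort proceeds by recursively splitting the array and merging sorted halves.
After all merges, the sorted array is [1, 2, 22, 22, 29, 34, 40, 42].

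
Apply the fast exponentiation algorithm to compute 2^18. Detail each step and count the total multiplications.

Computing 2^18 by squaring (build up from 2^1; each line after the first costs one multiplication):

2^1 = 2
2^2 = (2^1)^2 = 2^2 = 4
2^4 = (2^2)^2 = 4^2 = 16
2^8 = (2^4)^2 = 16^2 = 256
2^9 = 2 * 2^8 = 2 * 256 = 512
2^18 = (2^9)^2 = 512^2 = 262144

Result: 262144
Multiplications needed: 5 (5 lines after 2^1)

2^18 = 262144. Using exponentiation by squaring, this requires 5 multiplications. The key idea: if the exponent is even, square the half-power; if odd, multiply by the base once.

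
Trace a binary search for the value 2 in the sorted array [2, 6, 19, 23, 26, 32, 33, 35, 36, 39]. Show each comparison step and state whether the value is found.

Binary search for 2 in [2, 6, 19, 23, 26, 32, 33, 35, 36, 39]:

lo=0, hi=9, mid=4, arr[mid]=26 -> 26 > 2, search left half
lo=0, hi=3, mid=1, arr[mid]=6 -> 6 > 2, search left half
lo=0, hi=0, mid=0, arr[mid]=2 -> Found target at index 0!

Binary search finds 2 at index 0 after 3 comparisons. The search repeatedly halves the search space by comparing with the middle element.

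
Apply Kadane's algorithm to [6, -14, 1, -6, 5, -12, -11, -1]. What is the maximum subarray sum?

Using Kadane's algorithm on [6, -14, 1, -6, 5, -12, -11, -1]:

Scanning through the array:
Position 1 (value -14): max_ending_here = -8, max_so_far = 6
Position 2 (value 1): max_ending_here = 1, max_so_far = 6
Position 3 (value -6): max_ending_here = -5, max_so_far = 6
Position 4 (value 5): max_ending_here = 5, max_so_far = 6
Position 5 (value -12): max_ending_here = -7, max_so_far = 6
Position 6 (value -11): max_ending_here = -11, max_so_far = 6
Position 7 (value -1): max_ending_here = -1, max_so_far = 6

Maximum subarray: [6]
Maximum sum: 6

The maximum subarray is [6] with sum 6. This subarray runs from index 0 to index 0.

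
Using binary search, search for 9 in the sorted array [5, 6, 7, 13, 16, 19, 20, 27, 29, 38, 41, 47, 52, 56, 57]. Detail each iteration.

Binary search for 9 in [5, 6, 7, 13, 16, 19, 20, 27, 29, 38, 41, 47, 52, 56, 57]:

lo=0, hi=14, mid=7, arr[mid]=27 -> 27 > 9, search left half
lo=0, hi=6, mid=3, arr[mid]=13 -> 13 > 9, search left half
lo=0, hi=2, mid=1, arr[mid]=6 -> 6 < 9, search right half
lo=2, hi=2, mid=2, arr[mid]=7 -> 7 < 9, search right half
lo=3 > hi=2, target 9 not found

Binary search determines that 9 is not in the array after 4 comparisons. The search space was exhausted without finding the target.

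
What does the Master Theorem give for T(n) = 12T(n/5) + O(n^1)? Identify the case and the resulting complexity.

Master Theorem for T(n) = 12T(n/5) + O(n^1):

a = 12, b = 5, c = 1
log_b(a) = log_5(12) = 1.5440

Case 1: c = 1 < log_5(12) = 1.5440
T(n) = O(n^(log_5 12))

For T(n) = 12T(n/5) + O(n^1): log_5(12) = 1.5440. This is Case 1 of the Master Theorem (c < log_b(a), work dominated by leaves), giving O(n^(log_5 12)).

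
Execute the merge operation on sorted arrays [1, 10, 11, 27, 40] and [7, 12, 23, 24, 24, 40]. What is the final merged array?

Merging process:

Compare 1 vs 7: take 1 from left. Merged: [1]
Compare 10 vs 7: take 7 from right. Merged: [1, 7]
Compare 10 vs 12: take 10 from left. Merged: [1, 7, 10]
Compare 11 vs 12: take 11 from left. Merged: [1, 7, 10, 11]
Compare 27 vs 12: take 12 from right. Merged: [1, 7, 10, 11, 12]
Compare 27 vs 23: take 23 from right. Merged: [1, 7, 10, 11, 12, 23]
Compare 27 vs 24: take 24 from right. Merged: [1, 7, 10, 11, 12, 23, 24]
Compare 27 vs 24: take 24 from right. Merged: [1, 7, 10, 11, 12, 23, 24, 24]
Compare 27 vs 40: take 27 from left. Merged: [1, 7, 10, 11, 12, 23, 24, 24, 27]
Compare 40 vs 40: take 40 from left. Merged: [1, 7, 10, 11, 12, 23, 24, 24, 27, 40]
Append remaining from right: [40]. Merged: [1, 7, 10, 11, 12, 23, 24, 24, 27, 40, 40]

Final merged array: [1, 7, 10, 11, 12, 23, 24, 24, 27, 40, 40]
Total comparisons: 10

The merged array is [1, 7, 10, 11, 12, 23, 24, 24, 27, 40, 40], requiring 10 comparisons. The merge step runs in O(n) time where n is the total number of elements.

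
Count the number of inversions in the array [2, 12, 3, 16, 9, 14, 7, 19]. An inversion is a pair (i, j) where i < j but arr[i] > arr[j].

Finding inversions in [2, 12, 3, 16, 9, 14, 7, 19]:

(1, 2): arr[1]=12 > arr[2]=3
(1, 4): arr[1]=12 > arr[4]=9
(1, 6): arr[1]=12 > arr[6]=7
(3, 4): arr[3]=16 > arr[4]=9
(3, 5): arr[3]=16 > arr[5]=14
(3, 6): arr[3]=16 > arr[6]=7
(4, 6): arr[4]=9 > arr[6]=7
(5, 6): arr[5]=14 > arr[6]=7

Total inversions: 8

The array has 8 inversion(s): (1,2), (1,4), (1,6), (3,4), (3,5), (3,6), (4,6), (5,6). Each pair (i,j) satisfies i < j and arr[i] > arr[j].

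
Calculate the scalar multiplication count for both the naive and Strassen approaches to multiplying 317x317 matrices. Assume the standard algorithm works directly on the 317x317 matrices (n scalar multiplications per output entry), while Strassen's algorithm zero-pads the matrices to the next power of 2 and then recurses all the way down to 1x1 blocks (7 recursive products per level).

Matrix multiplication for 317x317 matrices:

Strassen's algorithm requires power-of-2 dimensions. Pad 317x317 to 512x512 (next power of 2).

Standard algorithm: 317^3 = 31855013 multiplications
Strassen's algorithm: 7^(log2(512)) = 7^9 = 40353607 multiplications
Difference: 31855013 - 40353607 = -8498594 (Strassen uses MORE here due to padding overhead — for small or just-over-power-of-2 n, padding can outweigh the per-level savings)

Standard: 31855013 multiplications (317^3). Strassen: 40353607 multiplications (7^9, after padding to 512x512). Strassen reduces 8 recursive multiplications to 7 at each level.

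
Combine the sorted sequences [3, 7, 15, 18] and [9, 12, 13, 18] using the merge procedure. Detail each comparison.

Merging process:

Compare 3 vs 9: take 3 from left. Merged: [3]
Compare 7 vs 9: take 7 from left. Merged: [3, 7]
Compare 15 vs 9: take 9 from right. Merged: [3, 7, 9]
Compare 15 vs 12: take 12 from right. Merged: [3, 7, 9, 12]
Compare 15 vs 13: take 13 from right. Merged: [3, 7, 9, 12, 13]
Compare 15 vs 18: take 15 from left. Merged: [3, 7, 9, 12, 13, 15]
Compare 18 vs 18: take 18 from left. Merged: [3, 7, 9, 12, 13, 15, 18]
Append remaining from right: [18]. Merged: [3, 7, 9, 12, 13, 15, 18, 18]

Final merged array: [3, 7, 9, 12, 13, 15, 18, 18]
Total comparisons: 7

The merged array is [3, 7, 9, 12, 13, 15, 18, 18], requiring 7 comparisons. The merge step runs in O(n) time where n is the total number of elements.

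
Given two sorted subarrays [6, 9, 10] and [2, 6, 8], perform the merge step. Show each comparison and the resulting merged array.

Merging process:

Compare 6 vs 2: take 2 from right. Merged: [2]
Compare 6 vs 6: take 6 from left. Merged: [2, 6]
Compare 9 vs 6: take 6 from right. Merged: [2, 6, 6]
Compare 9 vs 8: take 8 from right. Merged: [2, 6, 6, 8]
Append remaining from left: [9, 10]. Merged: [2, 6, 6, 8, 9, 10]

Final merged array: [2, 6, 6, 8, 9, 10]
Total comparisons: 4

The merged array is [2, 6, 6, 8, 9, 10], requiring 4 comparisons. The merge step runs in O(n) time where n is the total number of elements.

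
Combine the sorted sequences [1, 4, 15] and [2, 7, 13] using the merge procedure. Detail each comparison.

Merging process:

Compare 1 vs 2: take 1 from left. Merged: [1]
Compare 4 vs 2: take 2 from right. Merged: [1, 2]
Compare 4 vs 7: take 4 from left. Merged: [1, 2, 4]
Compare 15 vs 7: take 7 from right. Merged: [1, 2, 4, 7]
Compare 15 vs 13: take 13 from right. Merged: [1, 2, 4, 7, 13]
Append remaining from left: [15]. Merged: [1, 2, 4, 7, 13, 15]

Final merged array: [1, 2, 4, 7, 13, 15]
Total comparisons: 5

The merged array is [1, 2, 4, 7, 13, 15], requiring 5 comparisons. The merge step runs in O(n) time where n is the total number of elements.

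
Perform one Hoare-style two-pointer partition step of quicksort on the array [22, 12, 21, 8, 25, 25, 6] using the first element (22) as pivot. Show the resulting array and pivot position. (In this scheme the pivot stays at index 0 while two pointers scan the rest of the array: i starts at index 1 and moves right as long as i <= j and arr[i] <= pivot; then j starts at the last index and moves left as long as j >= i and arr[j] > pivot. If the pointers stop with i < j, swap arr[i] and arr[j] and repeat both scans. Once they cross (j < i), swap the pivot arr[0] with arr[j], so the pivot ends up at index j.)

Hoare-style two-pointer partition with pivot = 22:

Initial array: [22, 12, 21, 8, 25, 25, 6]

Pointers start at i = 1, j = 6.
i stops at index 4 (arr[4]=25 > 22), j stops at index 6 (arr[6]=6 <= 22): swap arr[4] and arr[6], array becomes [22, 12, 21, 8, 6, 25, 25]
i ends at 5, j ends at 4: the pointers have crossed (j < i), so scanning stops.

Swap pivot arr[0] with arr[4] to place pivot at position 4: [6, 12, 21, 8, 22, 25, 25]
Pivot position: 4

After partitioning with pivot 22, the array becomes [6, 12, 21, 8, 22, 25, 25]. The pivot is placed at index 4. All elements to the left of the pivot are <= 22, and all elements to the right are > 22.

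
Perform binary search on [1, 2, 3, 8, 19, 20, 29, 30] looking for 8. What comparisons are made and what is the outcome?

Binary search for 8 in [1, 2, 3, 8, 19, 20, 29, 30]:

lo=0, hi=7, mid=3, arr[mid]=8 -> Found target at index 3!

Binary search finds 8 at index 3 after 1 comparisons. The search repeatedly halves the search space by comparing with the middle element.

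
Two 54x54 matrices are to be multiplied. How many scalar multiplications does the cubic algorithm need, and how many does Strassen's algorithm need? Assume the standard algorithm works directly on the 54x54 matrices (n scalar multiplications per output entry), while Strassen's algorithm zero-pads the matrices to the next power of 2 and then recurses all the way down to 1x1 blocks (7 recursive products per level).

Matrix multiplication for 54x54 matrices:

Strassen's algorithm requires power-of-2 dimensions. Pad 54x54 to 64x64 (next power of 2).

Standard algorithm: 54^3 = 157464 multiplications
Strassen's algorithm: 7^(log2(64)) = 7^6 = 117649 multiplications
Savings: 157464 - 117649 = 39815 multiplications

Standard: 157464 multiplications (54^3). Strassen: 117649 multiplications (7^6, after padding to 64x64). Strassen reduces 8 recursive multiplications to 7 at each level.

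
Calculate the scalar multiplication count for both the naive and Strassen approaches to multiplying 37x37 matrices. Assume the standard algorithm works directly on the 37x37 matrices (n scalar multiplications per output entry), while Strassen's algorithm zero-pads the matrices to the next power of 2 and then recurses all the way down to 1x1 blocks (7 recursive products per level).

Matrix multiplication for 37x37 matrices:

Strassen's algorithm requires power-of-2 dimensions. Pad 37x37 to 64x64 (next power of 2).

Standard algorithm: 37^3 = 50653 multiplications
Strassen's algorithm: 7^(log2(64)) = 7^6 = 117649 multiplications
Difference: 50653 - 117649 = -66996 (Strassen uses MORE here due to padding overhead — for small or just-over-power-of-2 n, padding can outweigh the per-level savings)

Standard: 50653 multiplications (37^3). Strassen: 117649 multiplications (7^6, after padding to 64x64). Strassen reduces 8 recursive multiplications to 7 at each level.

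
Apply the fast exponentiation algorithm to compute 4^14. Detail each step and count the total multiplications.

Computing 4^14 by squaring (build up from 4^1; each line after the first costs one multiplication):

4^1 = 4
4^2 = (4^1)^2 = 4^2 = 16
4^3 = 4 * 4^2 = 4 * 16 = 64
4^6 = (4^3)^2 = 64^2 = 4096
4^7 = 4 * 4^6 = 4 * 4096 = 16384
4^14 = (4^7)^2 = 16384^2 = 268435456

Result: 268435456
Multiplications needed: 5 (5 lines after 4^1)

4^14 = 268435456. Using exponentiation by squaring, this requires 5 multiplications. The key idea: if the exponent is even, square the half-power; if odd, multiply by the base once.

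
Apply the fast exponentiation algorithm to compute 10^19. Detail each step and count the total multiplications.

Computing 10^19 by squaring (build up from 10^1; each line after the first costs one multiplication):

10^1 = 10
10^2 = (10^1)^2 = 10^2 = 100
10^4 = (10^2)^2 = 100^2 = 10000
10^8 = (10^4)^2 = 10000^2 = 100000000
10^9 = 10 * 10^8 = 10 * 100000000 = 1000000000
10^18 = (10^9)^2 = 1000000000^2 = 1000000000000000000
10^19 = 10 * 10^18 = 10 * 1000000000000000000 = 10000000000000000000

Result: 10000000000000000000
Multiplications needed: 6 (6 lines after 10^1)

10^19 = 10000000000000000000. Using exponentiation by squaring, this requires 6 multiplications. The key idea: if the exponent is even, square the half-power; if odd, multiply by the base once.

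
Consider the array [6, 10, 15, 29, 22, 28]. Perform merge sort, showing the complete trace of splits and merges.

Merge sort trace:

Split: [6, 10, 15, 29, 22, 28] -> [6, 10, 15] and [29, 22, 28]
  Split: [6, 10, 15] -> [6] and [10, 15]
    Split: [10, 15] -> [10] and [15]
    Merge: [10] + [15] -> [10, 15]
  Merge: [6] + [10, 15] -> [6, 10, 15]
  Split: [29, 22, 28] -> [29] and [22, 28]
    Split: [22, 28] -> [22] and [28]
    Merge: [22] + [28] -> [22, 28]
  Merge: [29] + [22, 28] -> [22, 28, 29]
Merge: [6, 10, 15] + [22, 28, 29] -> [6, 10, 15, 22, 28, 29]

Final sorted array: [6, 10, 15, 22, 28, 29]

The merge sort proceeds by recursively splitting the array and merging sorted halves.
After all merges, the sorted array is [6, 10, 15, 22, 28, 29].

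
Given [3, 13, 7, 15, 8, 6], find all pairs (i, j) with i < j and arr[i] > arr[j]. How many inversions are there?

Finding inversions in [3, 13, 7, 15, 8, 6]:

(1, 2): arr[1]=13 > arr[2]=7
(1, 4): arr[1]=13 > arr[4]=8
(1, 5): arr[1]=13 > arr[5]=6
(2, 5): arr[2]=7 > arr[5]=6
(3, 4): arr[3]=15 > arr[4]=8
(3, 5): arr[3]=15 > arr[5]=6
(4, 5): arr[4]=8 > arr[5]=6

Total inversions: 7

The array has 7 inversion(s): (1,2), (1,4), (1,5), (2,5), (3,4), (3,5), (4,5). Each pair (i,j) satisfies i < j and arr[i] > arr[j].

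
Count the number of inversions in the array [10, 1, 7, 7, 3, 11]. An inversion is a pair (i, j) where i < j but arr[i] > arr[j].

Finding inversions in [10, 1, 7, 7, 3, 11]:

(0, 1): arr[0]=10 > arr[1]=1
(0, 2): arr[0]=10 > arr[2]=7
(0, 3): arr[0]=10 > arr[3]=7
(0, 4): arr[0]=10 > arr[4]=3
(2, 4): arr[2]=7 > arr[4]=3
(3, 4): arr[3]=7 > arr[4]=3

Total inversions: 6

The array has 6 inversion(s): (0,1), (0,2), (0,3), (0,4), (2,4), (3,4). Each pair (i,j) satisfies i < j and arr[i] > arr[j].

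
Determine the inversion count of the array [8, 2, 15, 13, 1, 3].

Finding inversions in [8, 2, 15, 13, 1, 3]:

(0, 1): arr[0]=8 > arr[1]=2
(0, 4): arr[0]=8 > arr[4]=1
(0, 5): arr[0]=8 > arr[5]=3
(1, 4): arr[1]=2 > arr[4]=1
(2, 3): arr[2]=15 > arr[3]=13
(2, 4): arr[2]=15 > arr[4]=1
(2, 5): arr[2]=15 > arr[5]=3
(3, 4): arr[3]=13 > arr[4]=1
(3, 5): arr[3]=13 > arr[5]=3

Total inversions: 9

The array has 9 inversion(s): (0,1), (0,4), (0,5), (1,4), (2,3), (2,4), (2,5), (3,4), (3,5). Each pair (i,j) satisfies i < j and arr[i] > arr[j].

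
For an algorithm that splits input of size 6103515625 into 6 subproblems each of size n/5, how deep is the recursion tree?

For divide and conquer with division factor 5:

Problem sizes at each level:
Level 0: 6103515625
Level 1: 1220703125
Level 2: 244140625
Level 3: 48828125
Level 4: 9765625
Level 5: 1953125
Level 6: 390625
Level 7: 78125
Level 8: 15625
Level 9: 3125
Level 10: 625
Level 11: 125
Level 12: 25
Level 13: 5
Level 14: 1

The root is level 0 and the size-1 base case is level 14 (the tree spans levels 0 through 14, i.e. 15 levels counting the root), so the depth is the number of divisions: log_5(6103515625) = 14

The recursion tree depth is log_5(6103515625) = 14. At each level, the problem size is divided by 5, so it takes 14 divisions to reduce to a base case of size 1. The algorithm makes 6 recursive calls at each level.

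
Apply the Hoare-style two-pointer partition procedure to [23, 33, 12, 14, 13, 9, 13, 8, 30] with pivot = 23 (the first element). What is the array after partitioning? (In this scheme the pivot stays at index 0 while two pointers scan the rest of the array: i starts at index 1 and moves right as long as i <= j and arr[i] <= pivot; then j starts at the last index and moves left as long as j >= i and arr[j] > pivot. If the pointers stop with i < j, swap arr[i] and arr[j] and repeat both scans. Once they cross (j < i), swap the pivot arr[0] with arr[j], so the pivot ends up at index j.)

Hoare-style two-pointer partition with pivot = 23:

Initial array: [23, 33, 12, 14, 13, 9, 13, 8, 30]

Pointers start at i = 1, j = 8.
i stops at index 1 (arr[1]=33 > 23), j stops at index 7 (arr[7]=8 <= 23): swap arr[1] and arr[7], array becomes [23, 8, 12, 14, 13, 9, 13, 33, 30]
i ends at 7, j ends at 6: the pointers have crossed (j < i), so scanning stops.

Swap pivot arr[0] with arr[6] to place pivot at position 6: [13, 8, 12, 14, 13, 9, 23, 33, 30]
Pivot position: 6

After partitioning with pivot 23, the array becomes [13, 8, 12, 14, 13, 9, 23, 33, 30]. The pivot is placed at index 6. All elements to the left of the pivot are <= 23, and all elements to the right are > 23.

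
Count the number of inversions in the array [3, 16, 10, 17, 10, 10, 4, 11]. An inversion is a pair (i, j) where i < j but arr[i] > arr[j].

Finding inversions in [3, 16, 10, 17, 10, 10, 4, 11]:

(1, 2): arr[1]=16 > arr[2]=10
(1, 4): arr[1]=16 > arr[4]=10
(1, 5): arr[1]=16 > arr[5]=10
(1, 6): arr[1]=16 > arr[6]=4
(1, 7): arr[1]=16 > arr[7]=11
(2, 6): arr[2]=10 > arr[6]=4
(3, 4): arr[3]=17 > arr[4]=10
(3, 5): arr[3]=17 > arr[5]=10
(3, 6): arr[3]=17 > arr[6]=4
(3, 7): arr[3]=17 > arr[7]=11
(4, 6): arr[4]=10 > arr[6]=4
(5, 6): arr[5]=10 > arr[6]=4

Total inversions: 12

The array has 12 inversion(s): (1,2), (1,4), (1,5), (1,6), (1,7), (2,6), (3,4), (3,5), (3,6), (3,7), (4,6), (5,6). Each pair (i,j) satisfies i < j and arr[i] > arr[j].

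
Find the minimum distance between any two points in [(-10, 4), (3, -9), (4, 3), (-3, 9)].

Computing all pairwise distances among 4 points:

d((-10, 4), (3, -9)) = 18.3848
d((-10, 4), (4, 3)) = 14.0357
d((-10, 4), (-3, 9)) = 8.6023 <-- minimum
d((3, -9), (4, 3)) = 12.0416
d((3, -9), (-3, 9)) = 18.9737
d((4, 3), (-3, 9)) = 9.2195

Closest pair: (-10, 4) and (-3, 9) with distance 8.6023

The closest pair is (-10, 4) and (-3, 9) with Euclidean distance 8.6023. For 4 points, brute-force pairwise comparison is shown above. For large n, the divide-and-conquer algorithm (sort by x, recurse on halves, check the dividing strip) achieves O(n log n).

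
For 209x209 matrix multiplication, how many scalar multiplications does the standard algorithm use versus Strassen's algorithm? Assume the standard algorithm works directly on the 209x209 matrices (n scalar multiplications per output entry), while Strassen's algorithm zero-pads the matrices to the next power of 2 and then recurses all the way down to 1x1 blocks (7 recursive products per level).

Matrix multiplication for 209x209 matrices:

Strassen's algorithm requires power-of-2 dimensions. Pad 209x209 to 256x256 (next power of 2).

Standard algorithm: 209^3 = 9129329 multiplications
Strassen's algorithm: 7^(log2(256)) = 7^8 = 5764801 multiplications
Savings: 9129329 - 5764801 = 3364528 multiplications

Standard: 9129329 multiplications (209^3). Strassen: 5764801 multiplications (7^8, after padding to 256x256). Strassen reduces 8 recursive multiplications to 7 at each level.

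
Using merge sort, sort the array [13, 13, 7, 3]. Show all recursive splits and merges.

Merge sort trace:

Split: [13, 13, 7, 3] -> [13, 13] and [7, 3]
  Split: [13, 13] -> [13] and [13]
  Merge: [13] + [13] -> [13, 13]
  Split: [7, 3] -> [7] and [3]
  Merge: [7] + [3] -> [3, 7]
Merge: [13, 13] + [3, 7] -> [3, 7, 13, 13]

Final sorted array: [3, 7, 13, 13]

The merge sort proceeds by recursively splitting the array and merging sorted halves.
After all merges, the sorted array is [3, 7, 13, 13].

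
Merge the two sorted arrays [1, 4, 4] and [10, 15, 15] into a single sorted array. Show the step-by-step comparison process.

Merging process:

Compare 1 vs 10: take 1 from left. Merged: [1]
Compare 4 vs 10: take 4 from left. Merged: [1, 4]
Compare 4 vs 10: take 4 from left. Merged: [1, 4, 4]
Append remaining from right: [10, 15, 15]. Merged: [1, 4, 4, 10, 15, 15]

Final merged array: [1, 4, 4, 10, 15, 15]
Total comparisons: 3

The merged array is [1, 4, 4, 10, 15, 15], requiring 3 comparisons. The merge step runs in O(n) time where n is the total number of elements.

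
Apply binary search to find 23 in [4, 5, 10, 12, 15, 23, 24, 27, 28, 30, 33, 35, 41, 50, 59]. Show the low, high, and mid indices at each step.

Binary search for 23 in [4, 5, 10, 12, 15, 23, 24, 27, 28, 30, 33, 35, 41, 50, 59]:

lo=0, hi=14, mid=7, arr[mid]=27 -> 27 > 23, search left half
lo=0, hi=6, mid=3, arr[mid]=12 -> 12 < 23, search right half
lo=4, hi=6, mid=5, arr[mid]=23 -> Found target at index 5!

Binary search finds 23 at index 5 after 3 comparisons. The search repeatedly halves the search space by comparing with the middle element.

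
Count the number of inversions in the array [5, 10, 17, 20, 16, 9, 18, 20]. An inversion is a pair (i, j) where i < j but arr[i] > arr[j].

Finding inversions in [5, 10, 17, 20, 16, 9, 18, 20]:

(1, 5): arr[1]=10 > arr[5]=9
(2, 4): arr[2]=17 > arr[4]=16
(2, 5): arr[2]=17 > arr[5]=9
(3, 4): arr[3]=20 > arr[4]=16
(3, 5): arr[3]=20 > arr[5]=9
(3, 6): arr[3]=20 > arr[6]=18
(4, 5): arr[4]=16 > arr[5]=9

Total inversions: 7

The array has 7 inversion(s): (1,5), (2,4), (2,5), (3,4), (3,5), (3,6), (4,5). Each pair (i,j) satisfies i < j and arr[i] > arr[j].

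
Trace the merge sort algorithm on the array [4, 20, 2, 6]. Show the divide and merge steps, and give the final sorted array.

Merge sort trace:

Split: [4, 20, 2, 6] -> [4, 20] and [2, 6]
  Split: [4, 20] -> [4] and [20]
  Merge: [4] + [20] -> [4, 20]
  Split: [2, 6] -> [2] and [6]
  Merge: [2] + [6] -> [2, 6]
Merge: [4, 20] + [2, 6] -> [2, 4, 6, 20]

Final sorted array: [2, 4, 6, 20]

The merge sort proceeds by recursively splitting the array and merging sorted halves.
After all merges, the sorted array is [2, 4, 6, 20].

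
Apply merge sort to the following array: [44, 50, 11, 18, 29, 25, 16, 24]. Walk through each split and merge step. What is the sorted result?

Merge sort trace:

Split: [44, 50, 11, 18, 29, 25, 16, 24] -> [44, 50, 11, 18] and [29, 25, 16, 24]
  Split: [44, 50, 11, 18] -> [44, 50] and [11, 18]
    Split: [44, 50] -> [44] and [50]
    Merge: [44] + [50] -> [44, 50]
    Split: [11, 18] -> [11] and [18]
    Merge: [11] + [18] -> [11, 18]
  Merge: [44, 50] + [11, 18] -> [11, 18, 44, 50]
  Split: [29, 25, 16, 24] -> [29, 25] and [16, 24]
    Split: [29, 25] -> [29] and [25]
    Merge: [29] + [25] -> [25, 29]
    Split: [16, 24] -> [16] and [24]
    Merge: [16] + [24] -> [16, 24]
  Merge: [25, 29] + [16, 24] -> [16, 24, 25, 29]
Merge: [11, 18, 44, 50] + [16, 24, 25, 29] -> [11, 16, 18, 24, 25, 29, 44, 50]

Final sorted array: [11, 16, 18, 24, 25, 29, 44, 50]

The merge sort proceeds by recursively splitting the array and merging sorted halves.
After all merges, the sorted array is [11, 16, 18, 24, 25, 29, 44, 50].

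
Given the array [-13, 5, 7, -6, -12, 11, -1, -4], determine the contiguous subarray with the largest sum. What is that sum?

Using Kadane's algorithm on [-13, 5, 7, -6, -12, 11, -1, -4]:

Scanning through the array:
Position 1 (value 5): max_ending_here = 5, max_so_far = 5
Position 2 (value 7): max_ending_here = 12, max_so_far = 12
Position 3 (value -6): max_ending_here = 6, max_so_far = 12
Position 4 (value -12): max_ending_here = -6, max_so_far = 12
Position 5 (value 11): max_ending_here = 11, max_so_far = 12
Position 6 (value -1): max_ending_here = 10, max_so_far = 12
Position 7 (value -4): max_ending_here = 6, max_so_far = 12

Maximum subarray: [5, 7]
Maximum sum: 12

The maximum subarray is [5, 7] with sum 12. This subarray runs from index 1 to index 2.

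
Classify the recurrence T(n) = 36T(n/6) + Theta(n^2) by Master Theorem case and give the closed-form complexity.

Master Theorem for T(n) = 36T(n/6) + O(n^2):

a = 36, b = 6, c = 2
log_b(a) = log_6(36) = 2.0000

Case 2: c = 2 = log_6(36) = 2.0000
T(n) = O(n^2 log n) = O(n^2 log n)

For T(n) = 36T(n/6) + O(n^2): log_6(36) = 2.0000. This is Case 2 of the Master Theorem (c = log_b(a), equal work at all levels), giving O(n^2 log n).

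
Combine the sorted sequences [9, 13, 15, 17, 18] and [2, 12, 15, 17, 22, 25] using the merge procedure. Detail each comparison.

Merging process:

Compare 9 vs 2: take 2 from right. Merged: [2]
Compare 9 vs 12: take 9 from left. Merged: [2, 9]
Compare 13 vs 12: take 12 from right. Merged: [2, 9, 12]
Compare 13 vs 15: take 13 from left. Merged: [2, 9, 12, 13]
Compare 15 vs 15: take 15 from left. Merged: [2, 9, 12, 13, 15]
Compare 17 vs 15: take 15 from right. Merged: [2, 9, 12, 13, 15, 15]
Compare 17 vs 17: take 17 from left. Merged: [2, 9, 12, 13, 15, 15, 17]
Compare 18 vs 17: take 17 from right. Merged: [2, 9, 12, 13, 15, 15, 17, 17]
Compare 18 vs 22: take 18 from left. Merged: [2, 9, 12, 13, 15, 15, 17, 17, 18]
Append remaining from right: [22, 25]. Merged: [2, 9, 12, 13, 15, 15, 17, 17, 18, 22, 25]

Final merged array: [2, 9, 12, 13, 15, 15, 17, 17, 18, 22, 25]
Total comparisons: 9

The merged array is [2, 9, 12, 13, 15, 15, 17, 17, 18, 22, 25], requiring 9 comparisons. The merge step runs in O(n) time where n is the total number of elements.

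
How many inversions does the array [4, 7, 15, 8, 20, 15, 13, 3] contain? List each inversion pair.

Finding inversions in [4, 7, 15, 8, 20, 15, 13, 3]:

(0, 7): arr[0]=4 > arr[7]=3
(1, 7): arr[1]=7 > arr[7]=3
(2, 3): arr[2]=15 > arr[3]=8
(2, 6): arr[2]=15 > arr[6]=13
(2, 7): arr[2]=15 > arr[7]=3
(3, 7): arr[3]=8 > arr[7]=3
(4, 5): arr[4]=20 > arr[5]=15
(4, 6): arr[4]=20 > arr[6]=13
(4, 7): arr[4]=20 > arr[7]=3
(5, 6): arr[5]=15 > arr[6]=13
(5, 7): arr[5]=15 > arr[7]=3
(6, 7): arr[6]=13 > arr[7]=3

Total inversions: 12

The array has 12 inversion(s): (0,7), (1,7), (2,3), (2,6), (2,7), (3,7), (4,5), (4,6), (4,7), (5,6), (5,7), (6,7). Each pair (i,j) satisfies i < j and arr[i] > arr[j].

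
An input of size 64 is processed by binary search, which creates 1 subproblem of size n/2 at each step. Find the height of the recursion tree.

For divide and conquer with division factor 2:

Problem sizes at each level:
Level 0: 64
Level 1: 32
Level 2: 16
Level 3: 8
Level 4: 4
Level 5: 2
Level 6: 1

The root is level 0 and the size-1 base case is level 6 (the tree spans levels 0 through 6, i.e. 7 levels counting the root), so the depth is the number of divisions: log_2(64) = 6

The recursion tree depth is log_2(64) = 6. At each level, the problem size is divided by 2, so it takes 6 divisions to reduce to a base case of size 1. The algorithm makes 1 recursive call at each level.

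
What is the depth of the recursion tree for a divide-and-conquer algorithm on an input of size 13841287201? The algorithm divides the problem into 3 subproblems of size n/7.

For divide and conquer with division factor 7:

Problem sizes at each level:
Level 0: 13841287201
Level 1: 1977326743
Level 2: 282475249
Level 3: 40353607
Level 4: 5764801
Level 5: 823543
Level 6: 117649
Level 7: 16807
Level 8: 2401
Level 9: 343
Level 10: 49
Level 11: 7
Level 12: 1

The root is level 0 and the size-1 base case is level 12 (the tree spans levels 0 through 12, i.e. 13 levels counting the root), so the depth is the number of divisions: log_7(13841287201) = 12

The recursion tree depth is log_7(13841287201) = 12. At each level, the problem size is divided by 7, so it takes 12 divisions to reduce to a base case of size 1. The algorithm makes 3 recursive calls at each level.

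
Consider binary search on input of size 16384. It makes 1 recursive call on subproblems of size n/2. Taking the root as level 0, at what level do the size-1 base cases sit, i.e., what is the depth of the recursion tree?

For divide and conquer with division factor 2:

Problem sizes at each level:
Level 0: 16384
Level 1: 8192
Level 2: 4096
Level 3: 2048
Level 4: 1024
Level 5: 512
Level 6: 256
Level 7: 128
Level 8: 64
Level 9: 32
Level 10: 16
Level 11: 8
Level 12: 4
Level 13: 2
Level 14: 1

The root is level 0 and the size-1 base case is level 14 (the tree spans levels 0 through 14, i.e. 15 levels counting the root), so the depth is the number of divisions: log_2(16384) = 14

The recursion tree depth is log_2(16384) = 14. At each level, the problem size is divided by 2, so it takes 14 divisions to reduce to a base case of size 1. The algorithm makes 1 recursive call at each level.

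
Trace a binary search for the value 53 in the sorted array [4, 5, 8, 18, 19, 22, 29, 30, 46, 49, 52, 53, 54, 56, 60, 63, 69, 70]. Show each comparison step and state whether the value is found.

Binary search for 53 in [4, 5, 8, 18, 19, 22, 29, 30, 46, 49, 52, 53, 54, 56, 60, 63, 69, 70]:

lo=0, hi=17, mid=8, arr[mid]=46 -> 46 < 53, search right half
lo=9, hi=17, mid=13, arr[mid]=56 -> 56 > 53, search left half
lo=9, hi=12, mid=10, arr[mid]=52 -> 52 < 53, search right half
lo=11, hi=12, mid=11, arr[mid]=53 -> Found target at index 11!

Binary search finds 53 at index 11 after 4 comparisons. The search repeatedly halves the search space by comparing with the middle element.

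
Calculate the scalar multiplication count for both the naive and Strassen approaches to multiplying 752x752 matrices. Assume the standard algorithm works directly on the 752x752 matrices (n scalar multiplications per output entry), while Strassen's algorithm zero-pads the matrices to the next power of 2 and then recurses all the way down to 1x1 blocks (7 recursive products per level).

Matrix multiplication for 752x752 matrices:

Strassen's algorithm requires power-of-2 dimensions. Pad 752x752 to 1024x1024 (next power of 2).

Standard algorithm: 752^3 = 425259008 multiplications
Strassen's algorithm: 7^(log2(1024)) = 7^10 = 282475249 multiplications
Savings: 425259008 - 282475249 = 142783759 multiplications

Standard: 425259008 multiplications (752^3). Strassen: 282475249 multiplications (7^10, after padding to 1024x1024). Strassen reduces 8 recursive multiplications to 7 at each level.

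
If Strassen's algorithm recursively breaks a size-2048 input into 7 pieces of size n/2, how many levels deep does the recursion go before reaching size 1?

For divide and conquer with division factor 2:

Problem sizes at each level:
Level 0: 2048
Level 1: 1024
Level 2: 512
Level 3: 256
Level 4: 128
Level 5: 64
Level 6: 32
Level 7: 16
Level 8: 8
Level 9: 4
Level 10: 2
Level 11: 1

The root is level 0 and the size-1 base case is level 11 (the tree spans levels 0 through 11, i.e. 12 levels counting the root), so the depth is the number of divisions: log_2(2048) = 11

The recursion tree depth is log_2(2048) = 11. At each level, the problem size is divided by 2, so it takes 11 divisions to reduce to a base case of size 1. The algorithm makes 7 recursive calls at each level.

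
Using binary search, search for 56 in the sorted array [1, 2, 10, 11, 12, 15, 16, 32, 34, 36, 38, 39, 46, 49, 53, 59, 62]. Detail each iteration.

Binary search for 56 in [1, 2, 10, 11, 12, 15, 16, 32, 34, 36, 38, 39, 46, 49, 53, 59, 62]:

lo=0, hi=16, mid=8, arr[mid]=34 -> 34 < 56, search right half
lo=9, hi=16, mid=12, arr[mid]=46 -> 46 < 56, search right half
lo=13, hi=16, mid=14, arr[mid]=53 -> 53 < 56, search right half
lo=15, hi=16, mid=15, arr[mid]=59 -> 59 > 56, search left half
lo=15 > hi=14, target 56 not found

Binary search determines that 56 is not in the array after 4 comparisons. The search space was exhausted without finding the target.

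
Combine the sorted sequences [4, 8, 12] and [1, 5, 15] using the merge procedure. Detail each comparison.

Merging process:

Compare 4 vs 1: take 1 from right. Merged: [1]
Compare 4 vs 5: take 4 from left. Merged: [1, 4]
Compare 8 vs 5: take 5 from right. Merged: [1, 4, 5]
Compare 8 vs 15: take 8 from left. Merged: [1, 4, 5, 8]
Compare 12 vs 15: take 12 from left. Merged: [1, 4, 5, 8, 12]
Append remaining from right: [15]. Merged: [1, 4, 5, 8, 12, 15]

Final merged array: [1, 4, 5, 8, 12, 15]
Total comparisons: 5

The merged array is [1, 4, 5, 8, 12, 15], requiring 5 comparisons. The merge step runs in O(n) time where n is the total number of elements.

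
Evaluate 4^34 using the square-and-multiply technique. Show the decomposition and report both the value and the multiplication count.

Computing 4^34 by squaring (build up from 4^1; each line after the first costs one multiplication):

4^1 = 4
4^2 = (4^1)^2 = 4^2 = 16
4^4 = (4^2)^2 = 16^2 = 256
4^8 = (4^4)^2 = 256^2 = 65536
4^16 = (4^8)^2 = 65536^2 = 4294967296
4^17 = 4 * 4^16 = 4 * 4294967296 = 17179869184
4^34 = (4^17)^2 = 17179869184^2 = 295147905179352825856

Result: 295147905179352825856
Multiplications needed: 6 (6 lines after 4^1)

4^34 = 295147905179352825856. Using exponentiation by squaring, this requires 6 multiplications. The key idea: if the exponent is even, square the half-power; if odd, multiply by the base once.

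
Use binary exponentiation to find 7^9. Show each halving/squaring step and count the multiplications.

Computing 7^9 by squaring (build up from 7^1; each line after the first costs one multiplication):

7^1 = 7
7^2 = (7^1)^2 = 7^2 = 49
7^4 = (7^2)^2 = 49^2 = 2401
7^8 = (7^4)^2 = 2401^2 = 5764801
7^9 = 7 * 7^8 = 7 * 5764801 = 40353607

Result: 40353607
Multiplications needed: 4 (4 lines after 7^1)

7^9 = 40353607. Using exponentiation by squaring, this requires 4 multiplications. The key idea: if the exponent is even, square the half-power; if odd, multiply by the base once.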